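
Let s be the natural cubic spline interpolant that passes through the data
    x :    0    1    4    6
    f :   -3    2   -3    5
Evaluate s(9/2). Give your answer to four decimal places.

With M_i denoting the second derivative at x_i, h_i = 1, 3, 2, and Δ_i = (y_(i+1) − y_i)/h_i = 5, -5/3, 4:
  1·M_0 + 8·M_1 + 3·M_2 = 6(Δ_1 - Δ_0) = -40
  3·M_1 + 10·M_2 + 2·M_3 = 6(Δ_2 - Δ_1) = 34
Natural end conditions: M_0 = M_3 = 0.
Solving: M_0 = 0, M_1 = -502/71, M_2 = 392/71, M_3 = 0.
On [4, 6], s(x) = -3 + 68/213·(x - 4) + 196/71·(x - 4)² - 98/213·(x - 4)³.
With (x - 4) = 1/2: s(9/2) = -627/284.

-2.2077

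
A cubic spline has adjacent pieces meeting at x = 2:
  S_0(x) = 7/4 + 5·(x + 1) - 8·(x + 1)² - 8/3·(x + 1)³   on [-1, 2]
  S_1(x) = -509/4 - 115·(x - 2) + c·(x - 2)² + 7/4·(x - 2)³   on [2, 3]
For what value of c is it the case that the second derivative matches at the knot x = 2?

S_0''(x) = -16 - 16·(x + 1), so S_0''(2) = -64. On the right, S_1''(2) = 2c, so c = -32.

-32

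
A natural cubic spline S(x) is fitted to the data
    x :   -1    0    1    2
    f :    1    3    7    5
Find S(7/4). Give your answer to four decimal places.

Put M_i = S'' at the i-th knot. Here h = (1, 1, 1) and Δ = (2, 4, -2), so the interior equations h_(i-1)·M_(i-1) + 2(h_(i-1)+h_i)·M_i + h_i·M_(i+1) = 6(Δ_i − Δ_(i-1)) read
  1·M_0 + 4·M_1 + 1·M_2 = 6(Δ_1 - Δ_0) = 12
  1·M_1 + 4·M_2 + 1·M_3 = 6(Δ_2 - Δ_1) = -36
Natural end conditions: M_0 = M_3 = 0.
Solving: M_0 = 0, M_1 = 28/5, M_2 = -52/5, M_3 = 0.
On [1, 2], S(x) = 7 + 22/15·(x - 1) - 26/5·(x - 1)² + 26/15·(x - 1)³.
With (x - 1) = 3/4: S(7/4) = 189/32.

5.9063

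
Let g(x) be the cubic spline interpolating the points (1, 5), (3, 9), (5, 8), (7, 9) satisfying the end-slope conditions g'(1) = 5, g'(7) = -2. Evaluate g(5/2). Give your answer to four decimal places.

8.9188

With m_i denoting the second derivative at x_i, h_i = 2, 2, 2, and Δ_i = (y_(i+1) − y_i)/h_i = 2, -1/2, 1/2:
  2·m_0 + 8·m_1 + 2·m_2 = 6(Δ_1 - Δ_0) = -15
  2·m_1 + 8·m_2 + 2·m_3 = 6(Δ_2 - Δ_1) = 6
Clamped end conditions give two more equations: 2h_0·m_0 + h_0·m_1 = 6(Δ_0 - g'(1)) = -18 and h_2·m_2 + 2h_2·m_3 = 6(g'(7) - Δ_2) = -15.
Hence m_0 = -56/15, m_1 = -23/15, m_2 = 71/30, m_3 = -74/15.
On [1, 3], g(x) = 5 + 5·(x - 1) - 28/15·(x - 1)² + 11/60·(x - 1)³.
With (x - 1) = 3/2: g(5/2) = 1427/160.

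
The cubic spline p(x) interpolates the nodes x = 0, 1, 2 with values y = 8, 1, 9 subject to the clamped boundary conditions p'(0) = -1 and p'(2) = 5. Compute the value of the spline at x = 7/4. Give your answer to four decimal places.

7.0352

With m_i denoting the second derivative at x_i, h_i = 1, 1, and Δ_i = (y_(i+1) − y_i)/h_i = -7, 8:
  1·m_0 + 4·m_1 + 1·m_2 = 6(Δ_1 - Δ_0) = 90
Clamped end conditions give two more equations: 2h_0·m_0 + h_0·m_1 = 6(Δ_0 - p'(0)) = -36 and h_1·m_1 + 2h_1·m_2 = 6(p'(2) - Δ_1) = -18.
Solving the tridiagonal system: m_0 = -75/2, m_1 = 39, m_2 = -57/2.
On [1, 2], p(x) = 1 - 1/4·(x - 1) + 39/2·(x - 1)² - 45/4·(x - 1)³.
With (x - 1) = 3/4: p(7/4) = 1801/256.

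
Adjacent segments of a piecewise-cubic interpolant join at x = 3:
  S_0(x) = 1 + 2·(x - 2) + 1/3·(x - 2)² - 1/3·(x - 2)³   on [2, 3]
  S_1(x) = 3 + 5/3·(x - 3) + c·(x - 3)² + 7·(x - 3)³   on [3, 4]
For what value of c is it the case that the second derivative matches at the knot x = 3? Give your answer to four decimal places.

S_0''(x) = 2/3 - 2·(x - 2), so S_0''(3) = -4/3. On the right, S_1''(3) = 2c, so c = -2/3.

-0.6667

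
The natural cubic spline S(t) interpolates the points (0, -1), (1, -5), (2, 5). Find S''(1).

With M_i denoting the second derivative at x_i, h_i = 1, 1, and Δ_i = (y_(i+1) − y_i)/h_i = -4, 10:
  1·M_0 + 4·M_1 + 1·M_2 = 6(Δ_1 - Δ_0) = 84
Natural end conditions: M_0 = M_2 = 0.
Forward elimination and back-substitution give M_0 = 0, M_1 = 21, M_2 = 0.

21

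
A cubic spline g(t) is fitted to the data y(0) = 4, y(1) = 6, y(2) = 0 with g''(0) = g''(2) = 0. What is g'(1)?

Write M_i for g''(x_i). With h_i = 1, 1 and divided differences Δ_i = 2, -6, the continuity of g' gives the tridiagonal system
  1·M_0 + 4·M_1 + 1·M_2 = 6(Δ_1 - Δ_0) = -48
Natural end conditions: M_0 = M_2 = 0.
Solving the tridiagonal system: M_0 = 0, M_1 = -12, M_2 = 0.
On [1, 2], g'(t) = b_1 + 2c_1·(t - 1) + 3d_1·(t - 1)² with b_1 = Δ_1 - h_1(2M_1 + M_2)/6 = -2, c_1 = M_1/2 = -6, d_1 = (M_2 - M_1)/(6h_1) = 2. So g'(1) = -2.

-2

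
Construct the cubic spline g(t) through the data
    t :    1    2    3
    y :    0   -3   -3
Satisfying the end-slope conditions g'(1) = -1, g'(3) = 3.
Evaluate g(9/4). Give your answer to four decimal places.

-3.5273

With M_i denoting the second derivative at x_i, h_i = 1, 1, and Δ_i = (y_(i+1) − y_i)/h_i = -3, 0:
  1·M_0 + 4·M_1 + 1·M_2 = 6(Δ_1 - Δ_0) = 18
Clamped end conditions give two more equations: 2h_0·M_0 + h_0·M_1 = 6(Δ_0 - g'(1)) = -12 and h_1·M_1 + 2h_1·M_2 = 6(g'(3) - Δ_1) = 18.
Solving the tridiagonal system: M_0 = -17/2, M_1 = 5, M_2 = 13/2.
On [2, 3], g(t) = -3 - 11/4·(t - 2) + 5/2·(t - 2)² + 1/4·(t - 2)³.
With (t - 2) = 1/4: g(9/4) = -903/256.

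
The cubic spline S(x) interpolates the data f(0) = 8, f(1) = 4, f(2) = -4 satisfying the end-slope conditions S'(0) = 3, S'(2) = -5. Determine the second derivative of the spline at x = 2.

11

With M_i denoting the second derivative at x_i, h_i = 1, 1, and Δ_i = (y_(i+1) − y_i)/h_i = -4, -8:
  1·M_0 + 4·M_1 + 1·M_2 = 6(Δ_1 - Δ_0) = -24
Clamped end conditions give two more equations: 2h_0·M_0 + h_0·M_1 = 6(Δ_0 - S'(0)) = -42 and h_1·M_1 + 2h_1·M_2 = 6(S'(2) - Δ_1) = 18.
Forward elimination and back-substitution give M_0 = -19, M_1 = -4, M_2 = 11.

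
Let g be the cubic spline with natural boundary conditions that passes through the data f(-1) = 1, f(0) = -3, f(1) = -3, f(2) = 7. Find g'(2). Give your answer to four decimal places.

12.4000

With M_i denoting the second derivative at x_i, h_i = 1, 1, 1, and Δ_i = (y_(i+1) − y_i)/h_i = -4, 0, 10:
  1·M_0 + 4·M_1 + 1·M_2 = 6(Δ_1 - Δ_0) = 24
  1·M_1 + 4·M_2 + 1·M_3 = 6(Δ_2 - Δ_1) = 60
Natural end conditions: M_0 = M_3 = 0.
Hence M_0 = 0, M_1 = 12/5, M_2 = 72/5, M_3 = 0.
On [1, 2], g'(x) = b_2 + 2c_2·(x - 1) + 3d_2·(x - 1)² with b_2 = Δ_2 - h_2(2M_2 + M_3)/6 = 26/5, c_2 = M_2/2 = 36/5, d_2 = (M_3 - M_2)/(6h_2) = -12/5. So g'(2) = 62/5.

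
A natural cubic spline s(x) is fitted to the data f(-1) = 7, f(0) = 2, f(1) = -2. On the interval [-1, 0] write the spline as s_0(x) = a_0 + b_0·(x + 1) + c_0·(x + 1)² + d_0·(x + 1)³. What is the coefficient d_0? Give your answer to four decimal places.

0.2500

Put M_i = s'' at the i-th knot. Here h = (1, 1) and Δ = (-5, -4), so the interior equations h_(i-1)·M_(i-1) + 2(h_(i-1)+h_i)·M_i + h_i·M_(i+1) = 6(Δ_i − Δ_(i-1)) read
  1·M_0 + 4·M_1 + 1·M_2 = 6(Δ_1 - Δ_0) = 6
Natural end conditions: M_0 = M_2 = 0.
Solving: M_0 = 0, M_1 = 3/2, M_2 = 0.
On [-1, 0], with s_0(x) = a_0 + b_0·(x + 1) + c_0·(x + 1)² + d_0·(x + 1)³: c_0 = M_0/2 = 0, d_0 = (M_1 - M_0)/(6h_0) = 1/4, b_0 = Δ_0 - h_0(2M_0 + M_1)/6 = -21/4.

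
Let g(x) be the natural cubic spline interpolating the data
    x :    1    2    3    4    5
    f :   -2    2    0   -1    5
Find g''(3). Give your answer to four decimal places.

Put σ_i = g'' at the i-th knot. Here h = (1, 1, 1, 1) and Δ = (4, -2, -1, 6), so the interior equations h_(i-1)·σ_(i-1) + 2(h_(i-1)+h_i)·σ_i + h_i·σ_(i+1) = 6(Δ_i − Δ_(i-1)) read
  1·σ_0 + 4·σ_1 + 1·σ_2 = 6(Δ_1 - Δ_0) = -36
  1·σ_1 + 4·σ_2 + 1·σ_3 = 6(Δ_2 - Δ_1) = 6
  1·σ_2 + 4·σ_3 + 1·σ_4 = 6(Δ_3 - Δ_2) = 42
Natural end conditions: σ_0 = σ_4 = 0.
Hence σ_0 = 0, σ_1 = -261/28, σ_2 = 9/7, σ_3 = 285/28, σ_4 = 0.

1.2857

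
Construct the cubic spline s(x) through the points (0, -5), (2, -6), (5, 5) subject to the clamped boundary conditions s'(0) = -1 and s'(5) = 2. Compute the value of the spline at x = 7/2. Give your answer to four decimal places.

With M_i denoting the second derivative at x_i, h_i = 2, 3, and Δ_i = (y_(i+1) − y_i)/h_i = -1/2, 11/3:
  2·M_0 + 10·M_1 + 3·M_2 = 6(Δ_1 - Δ_0) = 25
Clamped end conditions give two more equations: 2h_0·M_0 + h_0·M_1 = 6(Δ_0 - s'(0)) = 3 and h_1·M_1 + 2h_1·M_2 = 6(s'(5) - Δ_1) = -10.
Solving: M_0 = -23/20, M_1 = 19/5, M_2 = -107/30.
On [2, 5], s(x) = -6 + 33/20·(x - 2) + 19/10·(x - 2)² - 221/540·(x - 2)³.
With (x - 2) = 3/2: s(7/2) = -101/160.

-0.6313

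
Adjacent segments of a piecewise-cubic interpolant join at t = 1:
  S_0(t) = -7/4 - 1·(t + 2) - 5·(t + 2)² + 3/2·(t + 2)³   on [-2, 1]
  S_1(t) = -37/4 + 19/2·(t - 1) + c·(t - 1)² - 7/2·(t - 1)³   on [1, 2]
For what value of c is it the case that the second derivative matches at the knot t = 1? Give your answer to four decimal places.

S_0''(t) = -10 + 9·(t + 2), so S_0''(1) = 17. On the right, S_1''(1) = 2c, so c = 17/2.

8.5000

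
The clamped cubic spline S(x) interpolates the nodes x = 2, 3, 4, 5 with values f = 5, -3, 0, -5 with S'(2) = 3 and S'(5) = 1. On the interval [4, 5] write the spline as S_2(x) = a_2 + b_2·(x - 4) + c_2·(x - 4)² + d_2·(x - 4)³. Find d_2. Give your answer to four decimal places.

Write M_i for S''(x_i). With h_i = 1, 1, 1 and divided differences Δ_i = -8, 3, -5, the continuity of S' gives the tridiagonal system
  1·M_0 + 4·M_1 + 1·M_2 = 6(Δ_1 - Δ_0) = 66
  1·M_1 + 4·M_2 + 1·M_3 = 6(Δ_2 - Δ_1) = -48
Clamped end conditions give two more equations: 2h_0·M_0 + h_0·M_1 = 6(Δ_0 - S'(2)) = -66 and h_2·M_2 + 2h_2·M_3 = 6(S'(5) - Δ_2) = 36.
Solving: M_0 = -154/3, M_1 = 110/3, M_2 = -88/3, M_3 = 98/3.
On [4, 5], with S_2(x) = a_2 + b_2·(x - 4) + c_2·(x - 4)² + d_2·(x - 4)³: c_2 = M_2/2 = -44/3, d_2 = (M_3 - M_2)/(6h_2) = 31/3, b_2 = Δ_2 - h_2(2M_2 + M_3)/6 = -2/3.

10.3333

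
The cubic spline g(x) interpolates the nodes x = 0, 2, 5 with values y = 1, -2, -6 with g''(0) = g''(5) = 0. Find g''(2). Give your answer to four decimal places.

With m_i denoting the second derivative at x_i, h_i = 2, 3, and Δ_i = (y_(i+1) − y_i)/h_i = -3/2, -4/3:
  2·m_0 + 10·m_1 + 3·m_2 = 6(Δ_1 - Δ_0) = 1
Natural end conditions: m_0 = m_2 = 0.
Solving the tridiagonal system: m_0 = 0, m_1 = 1/10, m_2 = 0.

0.1000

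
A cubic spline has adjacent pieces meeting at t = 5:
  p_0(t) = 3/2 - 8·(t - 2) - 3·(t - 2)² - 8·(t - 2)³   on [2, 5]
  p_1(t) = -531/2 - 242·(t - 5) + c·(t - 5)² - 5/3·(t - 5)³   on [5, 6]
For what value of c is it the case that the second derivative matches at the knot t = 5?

p_0''(t) = -6 - 48·(t - 2), so p_0''(5) = -150. On the right, p_1''(5) = 2c, so c = -75.

-75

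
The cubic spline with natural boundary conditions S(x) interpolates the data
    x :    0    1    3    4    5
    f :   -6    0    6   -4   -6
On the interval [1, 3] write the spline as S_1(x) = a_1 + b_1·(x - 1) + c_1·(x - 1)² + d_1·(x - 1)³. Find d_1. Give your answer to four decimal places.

With M_i denoting the second derivative at x_i, h_i = 1, 2, 1, 1, and Δ_i = (y_(i+1) − y_i)/h_i = 6, 3, -10, -2:
  1·M_0 + 6·M_1 + 2·M_2 = 6(Δ_1 - Δ_0) = -18
  2·M_1 + 6·M_2 + 1·M_3 = 6(Δ_2 - Δ_1) = -78
  1·M_2 + 4·M_3 + 1·M_4 = 6(Δ_3 - Δ_2) = 48
Natural end conditions: M_0 = M_4 = 0.
Forward elimination and back-substitution give M_0 = 0, M_1 = 153/61, M_2 = -1008/61, M_3 = 984/61, M_4 = 0.
On [1, 3], with S_1(x) = a_1 + b_1·(x - 1) + c_1·(x - 1)² + d_1·(x - 1)³: c_1 = M_1/2 = 153/122, d_1 = (M_2 - M_1)/(6h_1) = -387/244, b_1 = Δ_1 - h_1(2M_1 + M_2)/6 = 417/61.

-1.5861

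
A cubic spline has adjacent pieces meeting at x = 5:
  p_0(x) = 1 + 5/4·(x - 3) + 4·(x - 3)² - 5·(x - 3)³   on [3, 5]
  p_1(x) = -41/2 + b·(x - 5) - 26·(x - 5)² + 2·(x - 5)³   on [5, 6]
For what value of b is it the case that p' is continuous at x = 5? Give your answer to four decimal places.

p_0'(x) = 5/4 + 8·(x - 3) - 15·(x - 3)², so p_0'(5) = -171/4. On the right, p_1'(5) = b, so b = -171/4.

-42.7500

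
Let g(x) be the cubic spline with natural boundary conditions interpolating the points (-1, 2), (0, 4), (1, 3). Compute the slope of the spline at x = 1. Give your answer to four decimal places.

-1.7500

Put σ_i = g'' at the i-th knot. Here h = (1, 1) and Δ = (2, -1), so the interior equations h_(i-1)·σ_(i-1) + 2(h_(i-1)+h_i)·σ_i + h_i·σ_(i+1) = 6(Δ_i − Δ_(i-1)) read
  1·σ_0 + 4·σ_1 + 1·σ_2 = 6(Δ_1 - Δ_0) = -18
Natural end conditions: σ_0 = σ_2 = 0.
Solving the tridiagonal system: σ_0 = 0, σ_1 = -9/2, σ_2 = 0.
On [0, 1], g'(x) = b_1 + 2c_1·x + 3d_1·x² with b_1 = Δ_1 - h_1(2σ_1 + σ_2)/6 = 1/2, c_1 = σ_1/2 = -9/4, d_1 = (σ_2 - σ_1)/(6h_1) = 3/4. So g'(1) = -7/4.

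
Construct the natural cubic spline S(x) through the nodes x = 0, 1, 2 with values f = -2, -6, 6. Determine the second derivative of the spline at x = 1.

Let M_i = S''(x_i). Step sizes h_i = 1, 1; slopes of the chords Δ_i = (y_(i+1) - y_i)/h_i = -4, 12.
  1·M_0 + 4·M_1 + 1·M_2 = 6(Δ_1 - Δ_0) = 96
Natural end conditions: M_0 = M_2 = 0.
Solving the tridiagonal system: M_0 = 0, M_1 = 24, M_2 = 0.

24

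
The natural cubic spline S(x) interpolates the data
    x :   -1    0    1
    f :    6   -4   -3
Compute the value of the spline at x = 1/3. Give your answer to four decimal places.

Let M_i = S''(x_i). Step sizes h_i = 1, 1; slopes of the chords Δ_i = (y_(i+1) - y_i)/h_i = -10, 1.
  1·M_0 + 4·M_1 + 1·M_2 = 6(Δ_1 - Δ_0) = 66
Natural end conditions: M_0 = M_2 = 0.
Forward elimination and back-substitution give M_0 = 0, M_1 = 33/2, M_2 = 0.
On [0, 1], S(x) = -4 - 9/2·x + 33/4·x² - 11/4·x³.
With x = 1/3: S(1/3) = -253/54.

-4.6852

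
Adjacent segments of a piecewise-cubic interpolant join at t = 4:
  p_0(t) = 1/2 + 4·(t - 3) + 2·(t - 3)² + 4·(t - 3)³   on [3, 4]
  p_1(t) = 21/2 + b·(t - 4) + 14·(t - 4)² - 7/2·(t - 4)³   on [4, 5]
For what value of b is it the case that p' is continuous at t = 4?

20

p_0'(t) = 4 + 4·(t - 3) + 12·(t - 3)², so p_0'(4) = 20. On the right, p_1'(4) = b, so b = 20.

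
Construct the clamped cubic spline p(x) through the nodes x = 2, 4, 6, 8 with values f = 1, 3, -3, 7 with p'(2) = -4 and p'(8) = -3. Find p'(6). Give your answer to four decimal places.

Let M_i = p''(x_i). Step sizes h_i = 2, 2, 2; slopes of the chords Δ_i = (y_(i+1) - y_i)/h_i = 1, -3, 5.
  2·M_0 + 8·M_1 + 2·M_2 = 6(Δ_1 - Δ_0) = -24
  2·M_1 + 8·M_2 + 2·M_3 = 6(Δ_2 - Δ_1) = 48
Clamped end conditions give two more equations: 2h_0·M_0 + h_0·M_1 = 6(Δ_0 - p'(2)) = 30 and h_2·M_2 + 2h_2·M_3 = 6(p'(8) - Δ_2) = -48.
Forward elimination and back-substitution give M_0 = 182/15, M_1 = -139/15, M_2 = 194/15, M_3 = -277/15.
On [6, 8], p'(x) = b_2 + 2c_2·(x - 6) + 3d_2·(x - 6)² with b_2 = Δ_2 - h_2(2M_2 + M_3)/6 = 38/15, c_2 = M_2/2 = 97/15, d_2 = (M_3 - M_2)/(6h_2) = -157/60. So p'(6) = 38/15.

2.5333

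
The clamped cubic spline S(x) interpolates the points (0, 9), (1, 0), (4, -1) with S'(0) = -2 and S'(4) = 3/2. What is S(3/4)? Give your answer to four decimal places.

Write σ_i for S''(x_i). With h_i = 1, 3 and divided differences Δ_i = -9, -1/3, the continuity of S' gives the tridiagonal system
  1·σ_0 + 8·σ_1 + 3·σ_2 = 6(Δ_1 - Δ_0) = 52
Clamped end conditions give two more equations: 2h_0·σ_0 + h_0·σ_1 = 6(Δ_0 - S'(0)) = -42 and h_1·σ_1 + 2h_1·σ_2 = 6(S'(4) - Δ_1) = 11.
Hence σ_0 = -213/8, σ_1 = 45/4, σ_2 = -91/24.
On [0, 1], S(x) = 9 - 2·x - 213/16·x² + 101/16·x³.
With x = 3/4: S(3/4) = 2739/1024.

2.6748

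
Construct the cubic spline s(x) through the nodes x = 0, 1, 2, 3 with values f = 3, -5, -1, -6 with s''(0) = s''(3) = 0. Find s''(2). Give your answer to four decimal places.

-19.2000

With M_i denoting the second derivative at x_i, h_i = 1, 1, 1, and Δ_i = (y_(i+1) − y_i)/h_i = -8, 4, -5:
  1·M_0 + 4·M_1 + 1·M_2 = 6(Δ_1 - Δ_0) = 72
  1·M_1 + 4·M_2 + 1·M_3 = 6(Δ_2 - Δ_1) = -54
Natural end conditions: M_0 = M_3 = 0.
Solving: M_0 = 0, M_1 = 114/5, M_2 = -96/5, M_3 = 0.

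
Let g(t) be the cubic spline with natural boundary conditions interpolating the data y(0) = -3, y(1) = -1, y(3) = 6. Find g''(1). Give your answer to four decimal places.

Let M_i = g''(x_i). Step sizes h_i = 1, 2; slopes of the chords Δ_i = (y_(i+1) - y_i)/h_i = 2, 7/2.
  1·M_0 + 6·M_1 + 2·M_2 = 6(Δ_1 - Δ_0) = 9
Natural end conditions: M_0 = M_2 = 0.
Hence M_0 = 0, M_1 = 3/2, M_2 = 0.

1.5000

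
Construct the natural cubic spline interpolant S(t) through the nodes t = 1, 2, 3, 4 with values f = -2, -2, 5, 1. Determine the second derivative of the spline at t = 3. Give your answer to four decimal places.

-20.4000

Write m_i for S''(x_i). With h_i = 1, 1, 1 and divided differences Δ_i = 0, 7, -4, the continuity of S' gives the tridiagonal system
  1·m_0 + 4·m_1 + 1·m_2 = 6(Δ_1 - Δ_0) = 42
  1·m_1 + 4·m_2 + 1·m_3 = 6(Δ_2 - Δ_1) = -66
Natural end conditions: m_0 = m_3 = 0.
Solving the tridiagonal system: m_0 = 0, m_1 = 78/5, m_2 = -102/5, m_3 = 0.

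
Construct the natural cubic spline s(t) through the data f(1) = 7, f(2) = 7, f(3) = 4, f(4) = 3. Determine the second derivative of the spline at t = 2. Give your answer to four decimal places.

Let M_i = s''(x_i). Step sizes h_i = 1, 1, 1; slopes of the chords Δ_i = (y_(i+1) - y_i)/h_i = 0, -3, -1.
  1·M_0 + 4·M_1 + 1·M_2 = 6(Δ_1 - Δ_0) = -18
  1·M_1 + 4·M_2 + 1·M_3 = 6(Δ_2 - Δ_1) = 12
Natural end conditions: M_0 = M_3 = 0.
Solving the tridiagonal system: M_0 = 0, M_1 = -28/5, M_2 = 22/5, M_3 = 0.

-5.6000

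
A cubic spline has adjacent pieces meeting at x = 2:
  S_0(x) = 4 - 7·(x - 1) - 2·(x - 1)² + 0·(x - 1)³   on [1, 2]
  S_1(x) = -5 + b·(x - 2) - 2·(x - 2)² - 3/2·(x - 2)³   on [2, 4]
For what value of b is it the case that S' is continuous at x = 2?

S_0'(x) = -7 - 4·(x - 1) + 0·(x - 1)², so S_0'(2) = -11. On the right, S_1'(2) = b, so b = -11.

-11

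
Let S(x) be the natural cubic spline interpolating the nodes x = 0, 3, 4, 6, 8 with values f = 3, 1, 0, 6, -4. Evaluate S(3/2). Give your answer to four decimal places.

With σ_i denoting the second derivative at x_i, h_i = 3, 1, 2, 2, and Δ_i = (y_(i+1) − y_i)/h_i = -2/3, -1, 3, -5:
  3·σ_0 + 8·σ_1 + 1·σ_2 = 6(Δ_1 - Δ_0) = -2
  1·σ_1 + 6·σ_2 + 2·σ_3 = 6(Δ_2 - Δ_1) = 24
  2·σ_2 + 8·σ_3 + 2·σ_4 = 6(Δ_3 - Δ_2) = -48
Natural end conditions: σ_0 = σ_4 = 0.
Hence σ_0 = 0, σ_1 = -47/43, σ_2 = 290/43, σ_3 = -661/86, σ_4 = 0.
On [0, 3], S(x) = 3 - 31/258·x + 0·x² - 47/774·x³.
With x = 3/2: S(3/2) = 1799/688.

2.6148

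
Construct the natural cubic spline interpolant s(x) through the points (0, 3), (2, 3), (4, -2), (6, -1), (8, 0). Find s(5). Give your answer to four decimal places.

With M_i denoting the second derivative at x_i, h_i = 2, 2, 2, 2, and Δ_i = (y_(i+1) − y_i)/h_i = 0, -5/2, 1/2, 1/2:
  2·M_0 + 8·M_1 + 2·M_2 = 6(Δ_1 - Δ_0) = -15
  2·M_1 + 8·M_2 + 2·M_3 = 6(Δ_2 - Δ_1) = 18
  2·M_2 + 8·M_3 + 2·M_4 = 6(Δ_3 - Δ_2) = 0
Natural end conditions: M_0 = M_4 = 0.
Forward elimination and back-substitution give M_0 = 0, M_1 = -297/112, M_2 = 87/28, M_3 = -87/112, M_4 = 0.
On [4, 6], s(x) = -2 - 21/16·(x - 4) + 87/56·(x - 4)² - 145/448·(x - 4)³.
With (x - 4) = 1: s(5) = -933/448.

-2.0826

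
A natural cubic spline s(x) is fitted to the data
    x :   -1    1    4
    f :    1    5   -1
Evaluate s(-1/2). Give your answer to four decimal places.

2.3750

With M_i denoting the second derivative at x_i, h_i = 2, 3, and Δ_i = (y_(i+1) − y_i)/h_i = 2, -2:
  2·M_0 + 10·M_1 + 3·M_2 = 6(Δ_1 - Δ_0) = -24
Natural end conditions: M_0 = M_2 = 0.
Solving the tridiagonal system: M_0 = 0, M_1 = -12/5, M_2 = 0.
On [-1, 1], s(x) = 1 + 14/5·(x + 1) + 0·(x + 1)² - 1/5·(x + 1)³.
With (x + 1) = 1/2: s(-1/2) = 19/8.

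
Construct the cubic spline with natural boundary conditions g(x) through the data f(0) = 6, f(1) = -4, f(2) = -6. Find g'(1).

Let M_i = g''(x_i). Step sizes h_i = 1, 1; slopes of the chords Δ_i = (y_(i+1) - y_i)/h_i = -10, -2.
  1·M_0 + 4·M_1 + 1·M_2 = 6(Δ_1 - Δ_0) = 48
Natural end conditions: M_0 = M_2 = 0.
Hence M_0 = 0, M_1 = 12, M_2 = 0.
On [1, 2], g'(x) = b_1 + 2c_1·(x - 1) + 3d_1·(x - 1)² with b_1 = Δ_1 - h_1(2M_1 + M_2)/6 = -6, c_1 = M_1/2 = 6, d_1 = (M_2 - M_1)/(6h_1) = -2. So g'(1) = -6.

-6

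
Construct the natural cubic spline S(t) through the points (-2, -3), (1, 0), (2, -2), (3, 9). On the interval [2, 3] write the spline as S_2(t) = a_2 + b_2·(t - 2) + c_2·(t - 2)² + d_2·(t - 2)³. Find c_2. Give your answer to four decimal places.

With m_i denoting the second derivative at x_i, h_i = 3, 1, 1, and Δ_i = (y_(i+1) − y_i)/h_i = 1, -2, 11:
  3·m_0 + 8·m_1 + 1·m_2 = 6(Δ_1 - Δ_0) = -18
  1·m_1 + 4·m_2 + 1·m_3 = 6(Δ_2 - Δ_1) = 78
Natural end conditions: m_0 = m_3 = 0.
Hence m_0 = 0, m_1 = -150/31, m_2 = 642/31, m_3 = 0.
On [2, 3], with S_2(t) = a_2 + b_2·(t - 2) + c_2·(t - 2)² + d_2·(t - 2)³: c_2 = m_2/2 = 321/31, d_2 = (m_3 - m_2)/(6h_2) = -107/31, b_2 = Δ_2 - h_2(2m_2 + m_3)/6 = 127/31.

10.3548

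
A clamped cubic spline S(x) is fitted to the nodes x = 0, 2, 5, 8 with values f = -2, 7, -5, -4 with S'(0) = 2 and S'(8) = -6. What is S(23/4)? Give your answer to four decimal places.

Put M_i = S'' at the i-th knot. Here h = (2, 3, 3) and Δ = (9/2, -4, 1/3), so the interior equations h_(i-1)·M_(i-1) + 2(h_(i-1)+h_i)·M_i + h_i·M_(i+1) = 6(Δ_i − Δ_(i-1)) read
  2·M_0 + 10·M_1 + 3·M_2 = 6(Δ_1 - Δ_0) = -51
  3·M_1 + 12·M_2 + 3·M_3 = 6(Δ_2 - Δ_1) = 26
Clamped end conditions give two more equations: 2h_0·M_0 + h_0·M_1 = 6(Δ_0 - S'(0)) = 15 and h_2·M_2 + 2h_2·M_3 = 6(S'(8) - Δ_2) = -38.
Hence M_0 = 309/38, M_1 = -333/38, M_2 = 129/19, M_3 = -1109/114.
On [5, 8], S(x) = -5 - 121/76·(x - 5) + 129/38·(x - 5)² - 1883/2052·(x - 5)³.
With (x - 5) = 3/4: S(23/4) = -22723/4864.

-4.6717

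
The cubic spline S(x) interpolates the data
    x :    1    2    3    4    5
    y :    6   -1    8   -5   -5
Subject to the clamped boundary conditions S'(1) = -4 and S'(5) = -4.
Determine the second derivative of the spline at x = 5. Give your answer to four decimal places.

Write σ_i for S''(x_i). With h_i = 1, 1, 1, 1 and divided differences Δ_i = -7, 9, -13, 0, the continuity of S' gives the tridiagonal system
  1·σ_0 + 4·σ_1 + 1·σ_2 = 6(Δ_1 - Δ_0) = 96
  1·σ_1 + 4·σ_2 + 1·σ_3 = 6(Δ_2 - Δ_1) = -132
  1·σ_2 + 4·σ_3 + 1·σ_4 = 6(Δ_3 - Δ_2) = 78
Clamped end conditions give two more equations: 2h_0·σ_0 + h_0·σ_1 = 6(Δ_0 - S'(1)) = -18 and h_3·σ_3 + 2h_3·σ_4 = 6(S'(5) - Δ_3) = -24.
Hence σ_0 = -891/28, σ_1 = 639/14, σ_2 = -219/4, σ_3 = 579/14, σ_4 = -915/28.

-32.6786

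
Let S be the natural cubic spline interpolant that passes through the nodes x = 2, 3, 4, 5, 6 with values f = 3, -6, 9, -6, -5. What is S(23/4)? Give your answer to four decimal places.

Write σ_i for S''(x_i). With h_i = 1, 1, 1, 1 and divided differences Δ_i = -9, 15, -15, 1, the continuity of S' gives the tridiagonal system
  1·σ_0 + 4·σ_1 + 1·σ_2 = 6(Δ_1 - Δ_0) = 144
  1·σ_1 + 4·σ_2 + 1·σ_3 = 6(Δ_2 - Δ_1) = -180
  1·σ_2 + 4·σ_3 + 1·σ_4 = 6(Δ_3 - Δ_2) = 96
Natural end conditions: σ_0 = σ_4 = 0.
Hence σ_0 = 0, σ_1 = 372/7, σ_2 = -480/7, σ_3 = 288/7, σ_4 = 0.
On [5, 6], S(x) = -6 - 89/7·(x - 5) + 144/7·(x - 5)² - 48/7·(x - 5)³.
With (x - 5) = 3/4: S(23/4) = -48/7.

-6.8571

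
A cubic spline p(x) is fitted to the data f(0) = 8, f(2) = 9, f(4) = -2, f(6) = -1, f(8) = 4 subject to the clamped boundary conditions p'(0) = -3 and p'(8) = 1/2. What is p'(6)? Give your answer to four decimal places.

3.1339

Let M_i = p''(x_i). Step sizes h_i = 2, 2, 2, 2; slopes of the chords Δ_i = (y_(i+1) - y_i)/h_i = 1/2, -11/2, 1/2, 5/2.
  2·M_0 + 8·M_1 + 2·M_2 = 6(Δ_1 - Δ_0) = -36
  2·M_1 + 8·M_2 + 2·M_3 = 6(Δ_2 - Δ_1) = 36
  2·M_2 + 8·M_3 + 2·M_4 = 6(Δ_3 - Δ_2) = 12
Clamped end conditions give two more equations: 2h_0·M_0 + h_0·M_1 = 6(Δ_0 - p'(0)) = 21 and h_3·M_3 + 2h_3·M_4 = 6(p'(8) - Δ_3) = -12.
Solving the tridiagonal system: M_0 = 1063/112, M_1 = -475/56, M_2 = 103/16, M_3 = 41/56, M_4 = -377/112.
On [6, 8], p'(x) = b_3 + 2c_3·(x - 6) + 3d_3·(x - 6)² with b_3 = Δ_3 - h_3(2M_3 + M_4)/6 = 351/112, c_3 = M_3/2 = 41/112, d_3 = (M_4 - M_3)/(6h_3) = -153/448. So p'(6) = 351/112.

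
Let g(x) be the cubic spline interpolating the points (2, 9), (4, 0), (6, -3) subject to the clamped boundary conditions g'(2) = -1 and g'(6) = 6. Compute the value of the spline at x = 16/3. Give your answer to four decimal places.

-4.8519

Let M_i = g''(x_i). Step sizes h_i = 2, 2; slopes of the chords Δ_i = (y_(i+1) - y_i)/h_i = -9/2, -3/2.
  2·M_0 + 8·M_1 + 2·M_2 = 6(Δ_1 - Δ_0) = 18
Clamped end conditions give two more equations: 2h_0·M_0 + h_0·M_1 = 6(Δ_0 - g'(2)) = -21 and h_1·M_1 + 2h_1·M_2 = 6(g'(6) - Δ_1) = 45.
Hence M_0 = -23/4, M_1 = 1, M_2 = 43/4.
On [4, 6], g(x) = 0 - 23/4·(x - 4) + 1/2·(x - 4)² + 13/16·(x - 4)³.
With (x - 4) = 4/3: g(16/3) = -131/27.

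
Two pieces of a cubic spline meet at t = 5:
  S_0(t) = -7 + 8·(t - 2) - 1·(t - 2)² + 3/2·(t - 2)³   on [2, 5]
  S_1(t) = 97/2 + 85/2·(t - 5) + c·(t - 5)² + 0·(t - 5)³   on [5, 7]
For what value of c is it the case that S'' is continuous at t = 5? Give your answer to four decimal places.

S_0''(t) = -2 + 9·(t - 2), so S_0''(5) = 25. On the right, S_1''(5) = 2c, so c = 25/2.

12.5000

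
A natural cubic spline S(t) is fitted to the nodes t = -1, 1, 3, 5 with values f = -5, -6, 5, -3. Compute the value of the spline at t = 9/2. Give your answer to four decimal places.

0.3750

With σ_i denoting the second derivative at x_i, h_i = 2, 2, 2, and Δ_i = (y_(i+1) − y_i)/h_i = -1/2, 11/2, -4:
  2·σ_0 + 8·σ_1 + 2·σ_2 = 6(Δ_1 - Δ_0) = 36
  2·σ_1 + 8·σ_2 + 2·σ_3 = 6(Δ_2 - Δ_1) = -57
Natural end conditions: σ_0 = σ_3 = 0.
Solving: σ_0 = 0, σ_1 = 67/10, σ_2 = -44/5, σ_3 = 0.
On [3, 5], S(t) = 5 + 28/15·(t - 3) - 22/5·(t - 3)² + 11/15·(t - 3)³.
With (t - 3) = 3/2: S(9/2) = 3/8.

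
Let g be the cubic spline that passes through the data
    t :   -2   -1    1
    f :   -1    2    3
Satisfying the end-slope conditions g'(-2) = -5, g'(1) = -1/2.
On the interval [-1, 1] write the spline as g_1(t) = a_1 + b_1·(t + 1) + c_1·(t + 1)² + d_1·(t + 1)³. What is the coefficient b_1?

5

Let σ_i = g''(x_i). Step sizes h_i = 1, 2; slopes of the chords Δ_i = (y_(i+1) - y_i)/h_i = 3, 1/2.
  1·σ_0 + 6·σ_1 + 2·σ_2 = 6(Δ_1 - Δ_0) = -15
Clamped end conditions give two more equations: 2h_0·σ_0 + h_0·σ_1 = 6(Δ_0 - g'(-2)) = 48 and h_1·σ_1 + 2h_1·σ_2 = 6(g'(1) - Δ_1) = -6.
Forward elimination and back-substitution give σ_0 = 28, σ_1 = -8, σ_2 = 5/2.
On [-1, 1], with g_1(t) = a_1 + b_1·(t + 1) + c_1·(t + 1)² + d_1·(t + 1)³: c_1 = σ_1/2 = -4, d_1 = (σ_2 - σ_1)/(6h_1) = 7/8, b_1 = Δ_1 - h_1(2σ_1 + σ_2)/6 = 5.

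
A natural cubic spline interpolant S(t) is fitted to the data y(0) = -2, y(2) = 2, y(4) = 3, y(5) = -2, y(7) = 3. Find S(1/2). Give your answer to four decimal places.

-1.1044

Let σ_i = S''(x_i). Step sizes h_i = 2, 2, 1, 2; slopes of the chords Δ_i = (y_(i+1) - y_i)/h_i = 2, 1/2, -5, 5/2.
  2·σ_0 + 8·σ_1 + 2·σ_2 = 6(Δ_1 - Δ_0) = -9
  2·σ_1 + 6·σ_2 + 1·σ_3 = 6(Δ_2 - Δ_1) = -33
  1·σ_2 + 6·σ_3 + 2·σ_4 = 6(Δ_3 - Δ_2) = 45
Natural end conditions: σ_0 = σ_4 = 0.
Hence σ_0 = 0, σ_1 = 171/256, σ_2 = -459/64, σ_3 = 1113/128, σ_4 = 0.
On [0, 2], S(t) = -2 + 455/256·t + 0·t² + 57/1024·t³.
With t = 1/2: S(1/2) = -9047/8192.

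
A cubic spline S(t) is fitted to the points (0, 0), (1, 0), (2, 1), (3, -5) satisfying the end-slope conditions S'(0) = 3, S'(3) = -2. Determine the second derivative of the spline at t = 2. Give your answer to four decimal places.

-18.1333

With σ_i denoting the second derivative at x_i, h_i = 1, 1, 1, and Δ_i = (y_(i+1) − y_i)/h_i = 0, 1, -6:
  1·σ_0 + 4·σ_1 + 1·σ_2 = 6(Δ_1 - Δ_0) = 6
  1·σ_1 + 4·σ_2 + 1·σ_3 = 6(Δ_2 - Δ_1) = -42
Clamped end conditions give two more equations: 2h_0·σ_0 + h_0·σ_1 = 6(Δ_0 - S'(0)) = -18 and h_2·σ_2 + 2h_2·σ_3 = 6(S'(3) - Δ_2) = 24.
Solving the tridiagonal system: σ_0 = -206/15, σ_1 = 142/15, σ_2 = -272/15, σ_3 = 316/15.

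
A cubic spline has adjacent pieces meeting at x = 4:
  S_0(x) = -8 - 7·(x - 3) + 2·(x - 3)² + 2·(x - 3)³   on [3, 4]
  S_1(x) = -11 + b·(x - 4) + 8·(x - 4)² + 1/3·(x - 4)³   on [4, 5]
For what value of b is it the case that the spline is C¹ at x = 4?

3

S_0'(x) = -7 + 4·(x - 3) + 6·(x - 3)², so S_0'(4) = 3. On the right, S_1'(4) = b, so b = 3.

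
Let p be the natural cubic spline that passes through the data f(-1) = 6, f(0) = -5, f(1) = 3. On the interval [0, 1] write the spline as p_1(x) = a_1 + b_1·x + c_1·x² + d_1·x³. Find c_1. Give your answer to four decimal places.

14.2500

Put σ_i = p'' at the i-th knot. Here h = (1, 1) and Δ = (-11, 8), so the interior equations h_(i-1)·σ_(i-1) + 2(h_(i-1)+h_i)·σ_i + h_i·σ_(i+1) = 6(Δ_i − Δ_(i-1)) read
  1·σ_0 + 4·σ_1 + 1·σ_2 = 6(Δ_1 - Δ_0) = 114
Natural end conditions: σ_0 = σ_2 = 0.
Hence σ_0 = 0, σ_1 = 57/2, σ_2 = 0.
On [0, 1], with p_1(x) = a_1 + b_1·x + c_1·x² + d_1·x³: c_1 = σ_1/2 = 57/4, d_1 = (σ_2 - σ_1)/(6h_1) = -19/4, b_1 = Δ_1 - h_1(2σ_1 + σ_2)/6 = -3/2.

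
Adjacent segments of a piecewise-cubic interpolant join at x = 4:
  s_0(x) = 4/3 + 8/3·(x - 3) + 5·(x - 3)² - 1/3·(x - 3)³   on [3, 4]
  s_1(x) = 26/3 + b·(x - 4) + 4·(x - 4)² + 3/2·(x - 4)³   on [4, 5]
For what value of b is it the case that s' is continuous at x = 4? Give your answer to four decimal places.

11.6667

s_0'(x) = 8/3 + 10·(x - 3) - 1·(x - 3)², so s_0'(4) = 35/3. On the right, s_1'(4) = b, so b = 35/3.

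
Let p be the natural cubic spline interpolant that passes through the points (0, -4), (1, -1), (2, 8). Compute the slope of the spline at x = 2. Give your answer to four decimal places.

Write m_i for p''(x_i). With h_i = 1, 1 and divided differences Δ_i = 3, 9, the continuity of p' gives the tridiagonal system
  1·m_0 + 4·m_1 + 1·m_2 = 6(Δ_1 - Δ_0) = 36
Natural end conditions: m_0 = m_2 = 0.
Hence m_0 = 0, m_1 = 9, m_2 = 0.
On [1, 2], p'(x) = b_1 + 2c_1·(x - 1) + 3d_1·(x - 1)² with b_1 = Δ_1 - h_1(2m_1 + m_2)/6 = 6, c_1 = m_1/2 = 9/2, d_1 = (m_2 - m_1)/(6h_1) = -3/2. So p'(2) = 21/2.

10.5000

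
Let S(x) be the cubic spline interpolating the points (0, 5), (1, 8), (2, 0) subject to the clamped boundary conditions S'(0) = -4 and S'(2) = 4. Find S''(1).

Write M_i for S''(x_i). With h_i = 1, 1 and divided differences Δ_i = 3, -8, the continuity of S' gives the tridiagonal system
  1·M_0 + 4·M_1 + 1·M_2 = 6(Δ_1 - Δ_0) = -66
Clamped end conditions give two more equations: 2h_0·M_0 + h_0·M_1 = 6(Δ_0 - S'(0)) = 42 and h_1·M_1 + 2h_1·M_2 = 6(S'(2) - Δ_1) = 72.
Solving the tridiagonal system: M_0 = 83/2, M_1 = -41, M_2 = 113/2.

-41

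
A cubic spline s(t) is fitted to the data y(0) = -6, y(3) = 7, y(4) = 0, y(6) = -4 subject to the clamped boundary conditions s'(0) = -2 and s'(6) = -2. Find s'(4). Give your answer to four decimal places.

With M_i denoting the second derivative at x_i, h_i = 3, 1, 2, and Δ_i = (y_(i+1) − y_i)/h_i = 13/3, -7, -2:
  3·M_0 + 8·M_1 + 1·M_2 = 6(Δ_1 - Δ_0) = -68
  1·M_1 + 6·M_2 + 2·M_3 = 6(Δ_2 - Δ_1) = 30
Clamped end conditions give two more equations: 2h_0·M_0 + h_0·M_1 = 6(Δ_0 - s'(0)) = 38 and h_2·M_2 + 2h_2·M_3 = 6(s'(6) - Δ_2) = 0.
Solving: M_0 = 96/7, M_1 = -310/21, M_2 = 188/21, M_3 = -94/21.
On [4, 6], s'(t) = b_2 + 2c_2·(t - 4) + 3d_2·(t - 4)² with b_2 = Δ_2 - h_2(2M_2 + M_3)/6 = -136/21, c_2 = M_2/2 = 94/21, d_2 = (M_3 - M_2)/(6h_2) = -47/42. So s'(4) = -136/21.

-6.4762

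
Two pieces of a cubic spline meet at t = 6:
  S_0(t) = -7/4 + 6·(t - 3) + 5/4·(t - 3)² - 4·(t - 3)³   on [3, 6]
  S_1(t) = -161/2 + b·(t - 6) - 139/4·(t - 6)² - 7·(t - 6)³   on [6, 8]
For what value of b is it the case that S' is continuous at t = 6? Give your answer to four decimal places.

-94.5000

S_0'(t) = 6 + 5/2·(t - 3) - 12·(t - 3)², so S_0'(6) = -189/2. On the right, S_1'(6) = b, so b = -189/2.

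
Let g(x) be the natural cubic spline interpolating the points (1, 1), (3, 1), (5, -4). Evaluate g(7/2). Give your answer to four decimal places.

Put M_i = g'' at the i-th knot. Here h = (2, 2) and Δ = (0, -5/2), so the interior equations h_(i-1)·M_(i-1) + 2(h_(i-1)+h_i)·M_i + h_i·M_(i+1) = 6(Δ_i − Δ_(i-1)) read
  2·M_0 + 8·M_1 + 2·M_2 = 6(Δ_1 - Δ_0) = -15
Natural end conditions: M_0 = M_2 = 0.
Forward elimination and back-substitution give M_0 = 0, M_1 = -15/8, M_2 = 0.
On [3, 5], g(x) = 1 - 5/4·(x - 3) - 15/16·(x - 3)² + 5/32·(x - 3)³.
With (x - 3) = 1/2: g(7/2) = 41/256.

0.1602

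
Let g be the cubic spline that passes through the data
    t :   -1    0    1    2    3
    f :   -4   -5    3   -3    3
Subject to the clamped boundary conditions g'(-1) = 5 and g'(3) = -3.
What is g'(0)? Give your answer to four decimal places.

3.9107

Write m_i for g''(x_i). With h_i = 1, 1, 1, 1 and divided differences Δ_i = -1, 8, -6, 6, the continuity of g' gives the tridiagonal system
  1·m_0 + 4·m_1 + 1·m_2 = 6(Δ_1 - Δ_0) = 54
  1·m_1 + 4·m_2 + 1·m_3 = 6(Δ_2 - Δ_1) = -84
  1·m_2 + 4·m_3 + 1·m_4 = 6(Δ_3 - Δ_2) = 72
Clamped end conditions give two more equations: 2h_0·m_0 + h_0·m_1 = 6(Δ_0 - g'(-1)) = -36 and h_3·m_3 + 2h_3·m_4 = 6(g'(3) - Δ_3) = -54.
Solving: m_0 = -947/28, m_1 = 443/14, m_2 = -155/4, m_3 = 551/14, m_4 = -1307/28.
On [0, 1], g'(t) = b_1 + 2c_1·t + 3d_1·t² with b_1 = Δ_1 - h_1(2m_1 + m_2)/6 = 219/56, c_1 = m_1/2 = 443/28, d_1 = (m_2 - m_1)/(6h_1) = -657/56. So g'(0) = 219/56.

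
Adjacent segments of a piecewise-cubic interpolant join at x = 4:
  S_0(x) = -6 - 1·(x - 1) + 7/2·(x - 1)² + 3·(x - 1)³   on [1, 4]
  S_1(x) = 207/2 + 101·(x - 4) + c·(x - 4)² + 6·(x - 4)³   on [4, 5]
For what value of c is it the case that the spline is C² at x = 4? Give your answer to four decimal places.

30.5000

S_0''(x) = 7 + 18·(x - 1), so S_0''(4) = 61. On the right, S_1''(4) = 2c, so c = 61/2.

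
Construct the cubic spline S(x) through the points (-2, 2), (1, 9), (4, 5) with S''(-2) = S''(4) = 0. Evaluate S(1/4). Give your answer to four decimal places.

8.1523

Write σ_i for S''(x_i). With h_i = 3, 3 and divided differences Δ_i = 7/3, -4/3, the continuity of S' gives the tridiagonal system
  3·σ_0 + 12·σ_1 + 3·σ_2 = 6(Δ_1 - Δ_0) = -22
Natural end conditions: σ_0 = σ_2 = 0.
Hence σ_0 = 0, σ_1 = -11/6, σ_2 = 0.
On [-2, 1], S(x) = 2 + 13/4·(x + 2) + 0·(x + 2)² - 11/108·(x + 2)³.
With (x + 2) = 9/4: S(1/4) = 2087/256.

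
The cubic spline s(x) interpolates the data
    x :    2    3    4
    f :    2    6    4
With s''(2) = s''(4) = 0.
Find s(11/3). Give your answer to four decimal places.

5.1111

Write σ_i for s''(x_i). With h_i = 1, 1 and divided differences Δ_i = 4, -2, the continuity of s' gives the tridiagonal system
  1·σ_0 + 4·σ_1 + 1·σ_2 = 6(Δ_1 - Δ_0) = -36
Natural end conditions: σ_0 = σ_2 = 0.
Solving: σ_0 = 0, σ_1 = -9, σ_2 = 0.
On [3, 4], s(x) = 6 + 1·(x - 3) - 9/2·(x - 3)² + 3/2·(x - 3)³.
With (x - 3) = 2/3: s(11/3) = 46/9.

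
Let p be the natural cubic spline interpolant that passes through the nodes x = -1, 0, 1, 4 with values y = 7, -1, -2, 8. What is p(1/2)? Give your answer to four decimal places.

-2.2500

Write M_i for p''(x_i). With h_i = 1, 1, 3 and divided differences Δ_i = -8, -1, 10/3, the continuity of p' gives the tridiagonal system
  1·M_0 + 4·M_1 + 1·M_2 = 6(Δ_1 - Δ_0) = 42
  1·M_1 + 8·M_2 + 3·M_3 = 6(Δ_2 - Δ_1) = 26
Natural end conditions: M_0 = M_3 = 0.
Solving: M_0 = 0, M_1 = 10, M_2 = 2, M_3 = 0.
On [0, 1], p(x) = -1 - 14/3·x + 5·x² - 4/3·x³.
With x = 1/2: p(1/2) = -9/4.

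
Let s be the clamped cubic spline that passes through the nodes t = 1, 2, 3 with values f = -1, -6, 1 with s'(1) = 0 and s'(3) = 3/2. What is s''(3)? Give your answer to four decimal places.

-33.7500

Put M_i = s'' at the i-th knot. Here h = (1, 1) and Δ = (-5, 7), so the interior equations h_(i-1)·M_(i-1) + 2(h_(i-1)+h_i)·M_i + h_i·M_(i+1) = 6(Δ_i − Δ_(i-1)) read
  1·M_0 + 4·M_1 + 1·M_2 = 6(Δ_1 - Δ_0) = 72
Clamped end conditions give two more equations: 2h_0·M_0 + h_0·M_1 = 6(Δ_0 - s'(1)) = -30 and h_1·M_1 + 2h_1·M_2 = 6(s'(3) - Δ_1) = -33.
Forward elimination and back-substitution give M_0 = -129/4, M_1 = 69/2, M_2 = -135/4.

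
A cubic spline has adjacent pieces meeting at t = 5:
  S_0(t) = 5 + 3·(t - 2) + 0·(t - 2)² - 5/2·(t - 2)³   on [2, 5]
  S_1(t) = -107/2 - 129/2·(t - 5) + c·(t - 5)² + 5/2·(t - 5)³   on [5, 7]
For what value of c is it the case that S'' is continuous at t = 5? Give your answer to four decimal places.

S_0''(t) = 0 - 15·(t - 2), so S_0''(5) = -45. On the right, S_1''(5) = 2c, so c = -45/2.

-22.5000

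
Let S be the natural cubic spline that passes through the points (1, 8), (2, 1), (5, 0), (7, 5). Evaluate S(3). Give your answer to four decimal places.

Write M_i for S''(x_i). With h_i = 1, 3, 2 and divided differences Δ_i = -7, -1/3, 5/2, the continuity of S' gives the tridiagonal system
  1·M_0 + 8·M_1 + 3·M_2 = 6(Δ_1 - Δ_0) = 40
  3·M_1 + 10·M_2 + 2·M_3 = 6(Δ_2 - Δ_1) = 17
Natural end conditions: M_0 = M_3 = 0.
Forward elimination and back-substitution give M_0 = 0, M_1 = 349/71, M_2 = 16/71, M_3 = 0.
On [2, 5], S(x) = 1 - 1142/213·(x - 2) + 349/142·(x - 2)² - 37/142·(x - 2)³.
With (x - 2) = 1: S(3) = -461/213.

-2.1643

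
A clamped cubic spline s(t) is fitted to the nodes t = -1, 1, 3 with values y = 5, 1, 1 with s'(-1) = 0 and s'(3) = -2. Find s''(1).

4

With σ_i denoting the second derivative at x_i, h_i = 2, 2, and Δ_i = (y_(i+1) − y_i)/h_i = -2, 0:
  2·σ_0 + 8·σ_1 + 2·σ_2 = 6(Δ_1 - Δ_0) = 12
Clamped end conditions give two more equations: 2h_0·σ_0 + h_0·σ_1 = 6(Δ_0 - s'(-1)) = -12 and h_1·σ_1 + 2h_1·σ_2 = 6(s'(3) - Δ_1) = -12.
Solving: σ_0 = -5, σ_1 = 4, σ_2 = -5.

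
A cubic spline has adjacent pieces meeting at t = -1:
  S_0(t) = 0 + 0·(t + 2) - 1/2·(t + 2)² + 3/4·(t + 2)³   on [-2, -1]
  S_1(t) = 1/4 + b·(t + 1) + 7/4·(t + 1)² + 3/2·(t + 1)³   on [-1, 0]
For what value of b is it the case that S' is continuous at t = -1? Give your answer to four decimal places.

S_0'(t) = 0 - 1·(t + 2) + 9/4·(t + 2)², so S_0'(-1) = 5/4. On the right, S_1'(-1) = b, so b = 5/4.

1.2500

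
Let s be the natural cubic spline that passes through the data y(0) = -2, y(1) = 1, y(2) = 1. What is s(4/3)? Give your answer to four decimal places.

1.2778

Put M_i = s'' at the i-th knot. Here h = (1, 1) and Δ = (3, 0), so the interior equations h_(i-1)·M_(i-1) + 2(h_(i-1)+h_i)·M_i + h_i·M_(i+1) = 6(Δ_i − Δ_(i-1)) read
  1·M_0 + 4·M_1 + 1·M_2 = 6(Δ_1 - Δ_0) = -18
Natural end conditions: M_0 = M_2 = 0.
Solving the tridiagonal system: M_0 = 0, M_1 = -9/2, M_2 = 0.
On [1, 2], s(t) = 1 + 3/2·(t - 1) - 9/4·(t - 1)² + 3/4·(t - 1)³.
With (t - 1) = 1/3: s(4/3) = 23/18.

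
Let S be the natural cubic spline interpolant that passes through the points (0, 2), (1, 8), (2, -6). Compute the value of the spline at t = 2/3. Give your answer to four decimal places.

7.8519

With σ_i denoting the second derivative at x_i, h_i = 1, 1, and Δ_i = (y_(i+1) − y_i)/h_i = 6, -14:
  1·σ_0 + 4·σ_1 + 1·σ_2 = 6(Δ_1 - Δ_0) = -120
Natural end conditions: σ_0 = σ_2 = 0.
Hence σ_0 = 0, σ_1 = -30, σ_2 = 0.
On [0, 1], S(t) = 2 + 11·t + 0·t² - 5·t³.
With t = 2/3: S(2/3) = 212/27.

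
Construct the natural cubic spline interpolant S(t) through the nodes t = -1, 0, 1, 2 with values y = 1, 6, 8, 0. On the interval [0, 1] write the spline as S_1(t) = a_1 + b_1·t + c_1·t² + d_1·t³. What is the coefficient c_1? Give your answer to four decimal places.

-0.4000

Let m_i = S''(x_i). Step sizes h_i = 1, 1, 1; slopes of the chords Δ_i = (y_(i+1) - y_i)/h_i = 5, 2, -8.
  1·m_0 + 4·m_1 + 1·m_2 = 6(Δ_1 - Δ_0) = -18
  1·m_1 + 4·m_2 + 1·m_3 = 6(Δ_2 - Δ_1) = -60
Natural end conditions: m_0 = m_3 = 0.
Forward elimination and back-substitution give m_0 = 0, m_1 = -4/5, m_2 = -74/5, m_3 = 0.
On [0, 1], with S_1(t) = a_1 + b_1·t + c_1·t² + d_1·t³: c_1 = m_1/2 = -2/5, d_1 = (m_2 - m_1)/(6h_1) = -7/3, b_1 = Δ_1 - h_1(2m_1 + m_2)/6 = 71/15.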